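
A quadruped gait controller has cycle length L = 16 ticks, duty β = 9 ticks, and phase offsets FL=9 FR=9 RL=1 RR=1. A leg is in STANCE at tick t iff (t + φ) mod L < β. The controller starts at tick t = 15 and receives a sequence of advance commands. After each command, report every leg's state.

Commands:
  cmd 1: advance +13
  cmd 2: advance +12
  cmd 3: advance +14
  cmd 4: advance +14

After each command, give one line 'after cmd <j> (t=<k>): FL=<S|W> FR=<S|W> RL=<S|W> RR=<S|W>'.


start t=15: FL=S FR=S RL=S RR=S
cmd 1: advance +13 → t=28, phase=(5,5,13,13) → FL=S FR=S RL=W RR=W
cmd 2: advance +12 → t=40, phase=(1,1,9,9) → FL=S FR=S RL=W RR=W
cmd 3: advance +14 → t=54, phase=(15,15,7,7) → FL=W FR=W RL=S RR=S
cmd 4: advance +14 → t=68, phase=(13,13,5,5) → FL=W FR=W RL=S RR=S

after cmd 1 (t=28): FL=S FR=S RL=W RR=W
after cmd 2 (t=40): FL=S FR=S RL=W RR=W
after cmd 3 (t=54): FL=W FR=W RL=S RR=S
after cmd 4 (t=68): FL=W FR=W RL=S RR=S


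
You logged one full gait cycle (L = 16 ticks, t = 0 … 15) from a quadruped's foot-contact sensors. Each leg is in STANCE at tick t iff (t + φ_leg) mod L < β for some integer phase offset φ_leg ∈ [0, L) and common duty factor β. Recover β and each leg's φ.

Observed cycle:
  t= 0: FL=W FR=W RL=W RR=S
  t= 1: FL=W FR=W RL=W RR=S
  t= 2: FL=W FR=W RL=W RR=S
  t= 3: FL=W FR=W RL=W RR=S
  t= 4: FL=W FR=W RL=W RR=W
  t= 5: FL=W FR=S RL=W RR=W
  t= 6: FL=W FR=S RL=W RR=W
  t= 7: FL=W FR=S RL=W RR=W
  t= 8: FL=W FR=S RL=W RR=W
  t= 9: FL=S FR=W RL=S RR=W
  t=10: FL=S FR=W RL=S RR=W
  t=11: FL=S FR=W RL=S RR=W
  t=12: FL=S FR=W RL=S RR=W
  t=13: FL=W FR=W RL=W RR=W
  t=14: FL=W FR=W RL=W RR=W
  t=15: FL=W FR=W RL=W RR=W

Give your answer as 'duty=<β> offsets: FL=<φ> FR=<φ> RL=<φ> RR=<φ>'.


duty=4 offsets: FL=7 FR=11 RL=7 RR=0

duty β = stance ticks per leg = 4
FL: stance ticks = 4; W→S at t=9 → φ=7
FR: stance ticks = 4; W→S at t=5 → φ=11
RL: stance ticks = 4; W→S at t=9 → φ=7
RR: stance ticks = 4; W→S at t=0 → φ=0


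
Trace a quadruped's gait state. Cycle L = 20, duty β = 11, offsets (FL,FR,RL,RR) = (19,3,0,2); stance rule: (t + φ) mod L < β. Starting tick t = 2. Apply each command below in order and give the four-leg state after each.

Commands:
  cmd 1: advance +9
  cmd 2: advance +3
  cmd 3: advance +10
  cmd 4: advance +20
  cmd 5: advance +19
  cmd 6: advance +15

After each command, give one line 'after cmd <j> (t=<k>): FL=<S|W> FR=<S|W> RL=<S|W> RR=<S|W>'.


start t=2: FL=S FR=S RL=S RR=S
cmd 1: advance +9 → t=11, phase=(10,14,11,13) → FL=S FR=W RL=W RR=W
cmd 2: advance +3 → t=14, phase=(13,17,14,16) → FL=W FR=W RL=W RR=W
cmd 3: advance +10 → t=24, phase=(3,7,4,6) → FL=S FR=S RL=S RR=S
cmd 4: advance +20 → t=44, phase=(3,7,4,6) → FL=S FR=S RL=S RR=S
cmd 5: advance +19 → t=63, phase=(2,6,3,5) → FL=S FR=S RL=S RR=S
cmd 6: advance +15 → t=78, phase=(17,1,18,0) → FL=W FR=S RL=W RR=S

after cmd 1 (t=11): FL=S FR=W RL=W RR=W
after cmd 2 (t=14): FL=W FR=W RL=W RR=W
after cmd 3 (t=24): FL=S FR=S RL=S RR=S
after cmd 4 (t=44): FL=S FR=S RL=S RR=S
after cmd 5 (t=63): FL=S FR=S RL=S RR=S
after cmd 6 (t=78): FL=W FR=S RL=W RR=S


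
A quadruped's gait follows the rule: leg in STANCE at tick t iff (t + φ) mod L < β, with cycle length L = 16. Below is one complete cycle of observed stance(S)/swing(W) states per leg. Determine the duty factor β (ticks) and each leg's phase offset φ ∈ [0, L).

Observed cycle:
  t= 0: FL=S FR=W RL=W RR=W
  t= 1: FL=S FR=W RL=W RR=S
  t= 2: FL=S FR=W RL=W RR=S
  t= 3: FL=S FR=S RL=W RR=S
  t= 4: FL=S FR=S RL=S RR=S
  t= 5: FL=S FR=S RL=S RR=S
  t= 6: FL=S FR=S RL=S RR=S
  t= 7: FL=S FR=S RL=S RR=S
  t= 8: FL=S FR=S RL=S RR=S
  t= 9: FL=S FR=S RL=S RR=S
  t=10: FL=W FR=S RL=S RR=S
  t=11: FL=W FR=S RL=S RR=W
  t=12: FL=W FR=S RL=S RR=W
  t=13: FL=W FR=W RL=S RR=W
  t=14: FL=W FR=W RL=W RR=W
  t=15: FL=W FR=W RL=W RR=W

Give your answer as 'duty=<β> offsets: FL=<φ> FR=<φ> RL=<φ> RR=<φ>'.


duty=10 offsets: FL=0 FR=13 RL=12 RR=15

duty β = stance ticks per leg = 10
FL: stance ticks = 10; W→S at t=0 → φ=0
FR: stance ticks = 10; W→S at t=3 → φ=13
RL: stance ticks = 10; W→S at t=4 → φ=12
RR: stance ticks = 10; W→S at t=1 → φ=15


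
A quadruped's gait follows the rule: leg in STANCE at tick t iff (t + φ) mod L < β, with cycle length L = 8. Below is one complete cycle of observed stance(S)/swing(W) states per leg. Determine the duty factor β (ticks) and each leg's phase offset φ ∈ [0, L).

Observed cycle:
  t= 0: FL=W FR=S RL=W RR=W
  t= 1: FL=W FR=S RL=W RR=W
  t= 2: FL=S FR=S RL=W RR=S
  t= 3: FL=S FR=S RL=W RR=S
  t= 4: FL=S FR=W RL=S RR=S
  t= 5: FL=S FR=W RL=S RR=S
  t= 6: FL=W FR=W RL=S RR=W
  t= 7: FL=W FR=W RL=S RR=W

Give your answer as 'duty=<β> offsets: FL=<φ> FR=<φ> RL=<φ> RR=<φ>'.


duty=4 offsets: FL=6 FR=0 RL=4 RR=6

duty β = stance ticks per leg = 4
FL: stance ticks = 4; W→S at t=2 → φ=6
FR: stance ticks = 4; W→S at t=0 → φ=0
RL: stance ticks = 4; W→S at t=4 → φ=4
RR: stance ticks = 4; W→S at t=2 → φ=6


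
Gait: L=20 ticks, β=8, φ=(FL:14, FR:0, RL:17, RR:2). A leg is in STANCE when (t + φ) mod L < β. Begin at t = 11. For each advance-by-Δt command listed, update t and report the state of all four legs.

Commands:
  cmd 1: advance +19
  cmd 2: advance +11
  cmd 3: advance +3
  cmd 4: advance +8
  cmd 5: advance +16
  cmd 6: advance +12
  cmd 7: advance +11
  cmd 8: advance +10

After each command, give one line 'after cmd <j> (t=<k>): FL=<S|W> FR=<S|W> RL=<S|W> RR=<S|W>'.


after cmd 1 (t=30): FL=S FR=W RL=S RR=W
after cmd 2 (t=41): FL=W FR=S RL=W RR=S
after cmd 3 (t=44): FL=W FR=S RL=S RR=S
after cmd 4 (t=52): FL=S FR=W RL=W RR=W
after cmd 5 (t=68): FL=S FR=W RL=S RR=W
after cmd 6 (t=80): FL=W FR=S RL=W RR=S
after cmd 7 (t=91): FL=S FR=W RL=W RR=W
after cmd 8 (t=101): FL=W FR=S RL=W RR=S

start t=11: FL=S FR=W RL=W RR=W
cmd 1: advance +19 → t=30, phase=(4,10,7,12) → FL=S FR=W RL=S RR=W
cmd 2: advance +11 → t=41, phase=(15,1,18,3) → FL=W FR=S RL=W RR=S
cmd 3: advance +3 → t=44, phase=(18,4,1,6) → FL=W FR=S RL=S RR=S
cmd 4: advance +8 → t=52, phase=(6,12,9,14) → FL=S FR=W RL=W RR=W
cmd 5: advance +16 → t=68, phase=(2,8,5,10) → FL=S FR=W RL=S RR=W
cmd 6: advance +12 → t=80, phase=(14,0,17,2) → FL=W FR=S RL=W RR=S
cmd 7: advance +11 → t=91, phase=(5,11,8,13) → FL=S FR=W RL=W RR=W
cmd 8: advance +10 → t=101, phase=(15,1,18,3) → FL=W FR=S RL=W RR=S


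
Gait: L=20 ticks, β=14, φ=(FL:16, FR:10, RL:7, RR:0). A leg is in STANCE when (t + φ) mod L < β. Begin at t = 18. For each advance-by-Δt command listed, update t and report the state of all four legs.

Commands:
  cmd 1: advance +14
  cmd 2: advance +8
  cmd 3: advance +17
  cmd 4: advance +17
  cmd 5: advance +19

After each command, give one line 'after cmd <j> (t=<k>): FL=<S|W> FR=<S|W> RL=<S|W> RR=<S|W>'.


after cmd 1 (t=32): FL=S FR=S RL=W RR=S
after cmd 2 (t=40): FL=W FR=S RL=S RR=S
after cmd 3 (t=57): FL=S FR=S RL=S RR=W
after cmd 4 (t=74): FL=S FR=S RL=S RR=W
after cmd 5 (t=93): FL=S FR=S RL=S RR=S

start t=18: FL=W FR=S RL=S RR=W
cmd 1: advance +14 → t=32, phase=(8,2,19,12) → FL=S FR=S RL=W RR=S
cmd 2: advance +8 → t=40, phase=(16,10,7,0) → FL=W FR=S RL=S RR=S
cmd 3: advance +17 → t=57, phase=(13,7,4,17) → FL=S FR=S RL=S RR=W
cmd 4: advance +17 → t=74, phase=(10,4,1,14) → FL=S FR=S RL=S RR=W
cmd 5: advance +19 → t=93, phase=(9,3,0,13) → FL=S FR=S RL=S RR=S


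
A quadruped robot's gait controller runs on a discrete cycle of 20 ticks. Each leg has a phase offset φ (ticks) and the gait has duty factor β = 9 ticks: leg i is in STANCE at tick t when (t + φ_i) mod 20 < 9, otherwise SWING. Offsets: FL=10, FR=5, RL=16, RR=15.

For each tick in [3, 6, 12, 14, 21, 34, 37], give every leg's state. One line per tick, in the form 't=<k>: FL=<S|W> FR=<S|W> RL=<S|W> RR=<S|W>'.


t=3: phase=(13,8,19,18) vs β=9 → FL=W FR=S RL=W RR=W
t=6: phase=(16,11,2,1) vs β=9 → FL=W FR=W RL=S RR=S
t=12: phase=(2,17,8,7) vs β=9 → FL=S FR=W RL=S RR=S
t=14: phase=(4,19,10,9) vs β=9 → FL=S FR=W RL=W RR=W
t=21: phase=(11,6,17,16) vs β=9 → FL=W FR=S RL=W RR=W
t=34: phase=(4,19,10,9) vs β=9 → FL=S FR=W RL=W RR=W
t=37: phase=(7,2,13,12) vs β=9 → FL=S FR=S RL=W RR=W

t=3: FL=W FR=S RL=W RR=W
t=6: FL=W FR=W RL=S RR=S
t=12: FL=S FR=W RL=S RR=S
t=14: FL=S FR=W RL=W RR=W
t=21: FL=W FR=S RL=W RR=W
t=34: FL=S FR=W RL=W RR=W
t=37: FL=S FR=S RL=W RR=W


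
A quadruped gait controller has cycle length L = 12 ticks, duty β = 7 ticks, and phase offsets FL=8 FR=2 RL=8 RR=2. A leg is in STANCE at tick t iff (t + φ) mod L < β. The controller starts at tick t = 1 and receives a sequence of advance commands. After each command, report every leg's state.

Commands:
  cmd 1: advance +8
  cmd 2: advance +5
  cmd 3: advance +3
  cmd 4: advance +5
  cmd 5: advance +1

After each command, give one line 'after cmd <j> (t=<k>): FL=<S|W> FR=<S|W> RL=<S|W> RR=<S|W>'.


start t=1: FL=W FR=S RL=W RR=S
cmd 1: advance +8 → t=9, phase=(5,11,5,11) → FL=S FR=W RL=S RR=W
cmd 2: advance +5 → t=14, phase=(10,4,10,4) → FL=W FR=S RL=W RR=S
cmd 3: advance +3 → t=17, phase=(1,7,1,7) → FL=S FR=W RL=S RR=W
cmd 4: advance +5 → t=22, phase=(6,0,6,0) → FL=S FR=S RL=S RR=S
cmd 5: advance +1 → t=23, phase=(7,1,7,1) → FL=W FR=S RL=W RR=S

after cmd 1 (t=9): FL=S FR=W RL=S RR=W
after cmd 2 (t=14): FL=W FR=S RL=W RR=S
after cmd 3 (t=17): FL=S FR=W RL=S RR=W
after cmd 4 (t=22): FL=S FR=S RL=S RR=S
after cmd 5 (t=23): FL=W FR=S RL=W RR=S


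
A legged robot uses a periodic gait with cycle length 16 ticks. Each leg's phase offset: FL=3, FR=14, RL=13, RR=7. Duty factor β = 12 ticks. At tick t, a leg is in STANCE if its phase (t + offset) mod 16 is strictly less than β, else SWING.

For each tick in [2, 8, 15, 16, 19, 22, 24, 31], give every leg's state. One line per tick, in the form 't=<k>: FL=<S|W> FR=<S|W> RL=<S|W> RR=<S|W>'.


t=2: FL=S FR=S RL=W RR=S
t=8: FL=S FR=S RL=S RR=W
t=15: FL=S FR=W RL=W RR=S
t=16: FL=S FR=W RL=W RR=S
t=19: FL=S FR=S RL=S RR=S
t=22: FL=S FR=S RL=S RR=W
t=24: FL=S FR=S RL=S RR=W
t=31: FL=S FR=W RL=W RR=S

t=2: phase=(5,0,15,9) vs β=12 → FL=S FR=S RL=W RR=S
t=8: phase=(11,6,5,15) vs β=12 → FL=S FR=S RL=S RR=W
t=15: phase=(2,13,12,6) vs β=12 → FL=S FR=W RL=W RR=S
t=16: phase=(3,14,13,7) vs β=12 → FL=S FR=W RL=W RR=S
t=19: phase=(6,1,0,10) vs β=12 → FL=S FR=S RL=S RR=S
t=22: phase=(9,4,3,13) vs β=12 → FL=S FR=S RL=S RR=W
t=24: phase=(11,6,5,15) vs β=12 → FL=S FR=S RL=S RR=W
t=31: phase=(2,13,12,6) vs β=12 → FL=S FR=W RL=W RR=S


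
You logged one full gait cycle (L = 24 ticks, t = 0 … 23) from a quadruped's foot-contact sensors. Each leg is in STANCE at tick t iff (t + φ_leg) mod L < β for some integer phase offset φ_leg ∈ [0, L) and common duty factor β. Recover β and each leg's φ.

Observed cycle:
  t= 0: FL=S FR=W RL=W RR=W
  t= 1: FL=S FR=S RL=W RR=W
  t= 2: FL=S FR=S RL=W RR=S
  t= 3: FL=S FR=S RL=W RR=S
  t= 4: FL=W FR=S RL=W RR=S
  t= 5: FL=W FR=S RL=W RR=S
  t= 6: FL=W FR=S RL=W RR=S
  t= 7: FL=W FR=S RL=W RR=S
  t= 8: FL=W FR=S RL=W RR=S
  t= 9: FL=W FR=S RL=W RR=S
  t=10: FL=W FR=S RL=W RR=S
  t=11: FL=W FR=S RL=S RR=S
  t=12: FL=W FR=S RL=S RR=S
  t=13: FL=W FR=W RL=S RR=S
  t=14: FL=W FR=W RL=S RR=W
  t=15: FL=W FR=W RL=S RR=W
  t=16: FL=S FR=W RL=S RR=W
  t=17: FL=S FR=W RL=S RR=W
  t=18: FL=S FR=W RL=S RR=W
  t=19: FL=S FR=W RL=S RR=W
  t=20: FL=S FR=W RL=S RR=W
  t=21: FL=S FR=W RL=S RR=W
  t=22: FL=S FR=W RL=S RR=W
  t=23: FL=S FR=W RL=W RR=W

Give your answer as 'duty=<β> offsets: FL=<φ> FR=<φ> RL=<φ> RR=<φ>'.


duty=12 offsets: FL=8 FR=23 RL=13 RR=22

duty β = stance ticks per leg = 12
FL: stance ticks = 12; W→S at t=16 → φ=8
FR: stance ticks = 12; W→S at t=1 → φ=23
RL: stance ticks = 12; W→S at t=11 → φ=13
RR: stance ticks = 12; W→S at t=2 → φ=22


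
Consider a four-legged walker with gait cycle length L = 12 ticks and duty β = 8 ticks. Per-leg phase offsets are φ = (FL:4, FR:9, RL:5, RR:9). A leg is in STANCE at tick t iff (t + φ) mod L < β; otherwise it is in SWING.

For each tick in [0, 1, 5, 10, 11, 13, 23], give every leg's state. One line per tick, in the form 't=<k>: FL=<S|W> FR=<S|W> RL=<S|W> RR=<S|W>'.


t=0: phase=(4,9,5,9) vs β=8 → FL=S FR=W RL=S RR=W
t=1: phase=(5,10,6,10) vs β=8 → FL=S FR=W RL=S RR=W
t=5: phase=(9,2,10,2) vs β=8 → FL=W FR=S RL=W RR=S
t=10: phase=(2,7,3,7) vs β=8 → FL=S FR=S RL=S RR=S
t=11: phase=(3,8,4,8) vs β=8 → FL=S FR=W RL=S RR=W
t=13: phase=(5,10,6,10) vs β=8 → FL=S FR=W RL=S RR=W
t=23: phase=(3,8,4,8) vs β=8 → FL=S FR=W RL=S RR=W

t=0: FL=S FR=W RL=S RR=W
t=1: FL=S FR=W RL=S RR=W
t=5: FL=W FR=S RL=W RR=S
t=10: FL=S FR=S RL=S RR=S
t=11: FL=S FR=W RL=S RR=W
t=13: FL=S FR=W RL=S RR=W
t=23: FL=S FR=W RL=S RR=W


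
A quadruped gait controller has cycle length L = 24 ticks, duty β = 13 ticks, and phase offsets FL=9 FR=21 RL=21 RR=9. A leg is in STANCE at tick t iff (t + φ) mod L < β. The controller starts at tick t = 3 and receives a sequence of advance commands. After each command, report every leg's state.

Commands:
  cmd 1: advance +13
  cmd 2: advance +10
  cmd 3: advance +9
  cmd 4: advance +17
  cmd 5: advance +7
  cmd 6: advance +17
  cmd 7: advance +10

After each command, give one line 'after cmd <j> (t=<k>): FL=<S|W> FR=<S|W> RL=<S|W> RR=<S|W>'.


after cmd 1 (t=16): FL=S FR=W RL=W RR=S
after cmd 2 (t=26): FL=S FR=W RL=W RR=S
after cmd 3 (t=35): FL=W FR=S RL=S RR=W
after cmd 4 (t=52): FL=W FR=S RL=S RR=W
after cmd 5 (t=59): FL=W FR=S RL=S RR=W
after cmd 6 (t=76): FL=W FR=S RL=S RR=W
after cmd 7 (t=86): FL=W FR=S RL=S RR=W

start t=3: FL=S FR=S RL=S RR=S
cmd 1: advance +13 → t=16, phase=(1,13,13,1) → FL=S FR=W RL=W RR=S
cmd 2: advance +10 → t=26, phase=(11,23,23,11) → FL=S FR=W RL=W RR=S
cmd 3: advance +9 → t=35, phase=(20,8,8,20) → FL=W FR=S RL=S RR=W
cmd 4: advance +17 → t=52, phase=(13,1,1,13) → FL=W FR=S RL=S RR=W
cmd 5: advance +7 → t=59, phase=(20,8,8,20) → FL=W FR=S RL=S RR=W
cmd 6: advance +17 → t=76, phase=(13,1,1,13) → FL=W FR=S RL=S RR=W
cmd 7: advance +10 → t=86, phase=(23,11,11,23) → FL=W FR=S RL=S RR=W


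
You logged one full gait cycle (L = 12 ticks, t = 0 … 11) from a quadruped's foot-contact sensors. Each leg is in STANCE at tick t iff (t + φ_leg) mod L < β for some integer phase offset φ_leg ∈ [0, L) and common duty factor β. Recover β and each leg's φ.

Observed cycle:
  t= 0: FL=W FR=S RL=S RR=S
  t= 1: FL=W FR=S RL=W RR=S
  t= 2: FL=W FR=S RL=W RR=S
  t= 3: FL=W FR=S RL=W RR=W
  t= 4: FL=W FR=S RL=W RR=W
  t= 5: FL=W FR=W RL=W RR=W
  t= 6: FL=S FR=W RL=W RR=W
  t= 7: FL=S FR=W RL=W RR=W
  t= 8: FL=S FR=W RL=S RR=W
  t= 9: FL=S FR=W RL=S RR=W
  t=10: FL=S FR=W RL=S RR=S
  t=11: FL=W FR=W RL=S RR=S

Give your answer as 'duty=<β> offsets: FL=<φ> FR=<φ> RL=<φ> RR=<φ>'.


duty=5 offsets: FL=6 FR=0 RL=4 RR=2

duty β = stance ticks per leg = 5
FL: stance ticks = 5; W→S at t=6 → φ=6
FR: stance ticks = 5; W→S at t=0 → φ=0
RL: stance ticks = 5; W→S at t=8 → φ=4
RR: stance ticks = 5; W→S at t=10 → φ=2


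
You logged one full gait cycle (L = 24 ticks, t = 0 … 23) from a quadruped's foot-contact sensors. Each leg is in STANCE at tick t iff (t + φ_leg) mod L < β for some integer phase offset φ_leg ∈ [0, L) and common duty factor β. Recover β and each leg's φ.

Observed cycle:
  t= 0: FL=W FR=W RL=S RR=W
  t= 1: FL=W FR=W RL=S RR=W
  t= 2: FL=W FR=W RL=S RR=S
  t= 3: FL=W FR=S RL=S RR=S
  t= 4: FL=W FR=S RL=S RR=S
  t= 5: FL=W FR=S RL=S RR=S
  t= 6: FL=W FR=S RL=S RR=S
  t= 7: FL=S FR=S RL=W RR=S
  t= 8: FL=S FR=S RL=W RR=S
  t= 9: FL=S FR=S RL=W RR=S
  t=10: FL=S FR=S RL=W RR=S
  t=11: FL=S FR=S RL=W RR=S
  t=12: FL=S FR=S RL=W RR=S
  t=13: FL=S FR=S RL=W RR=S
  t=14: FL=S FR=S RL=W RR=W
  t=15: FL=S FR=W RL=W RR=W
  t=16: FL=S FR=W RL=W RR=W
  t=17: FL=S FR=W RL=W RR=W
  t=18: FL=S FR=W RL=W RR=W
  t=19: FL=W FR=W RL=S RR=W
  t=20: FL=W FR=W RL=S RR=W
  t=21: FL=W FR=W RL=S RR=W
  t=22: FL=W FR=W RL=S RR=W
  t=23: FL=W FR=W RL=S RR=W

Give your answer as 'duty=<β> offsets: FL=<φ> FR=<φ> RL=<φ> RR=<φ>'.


duty β = stance ticks per leg = 12
FL: stance ticks = 12; W→S at t=7 → φ=17
FR: stance ticks = 12; W→S at t=3 → φ=21
RL: stance ticks = 12; W→S at t=19 → φ=5
RR: stance ticks = 12; W→S at t=2 → φ=22

duty=12 offsets: FL=17 FR=21 RL=5 RR=22


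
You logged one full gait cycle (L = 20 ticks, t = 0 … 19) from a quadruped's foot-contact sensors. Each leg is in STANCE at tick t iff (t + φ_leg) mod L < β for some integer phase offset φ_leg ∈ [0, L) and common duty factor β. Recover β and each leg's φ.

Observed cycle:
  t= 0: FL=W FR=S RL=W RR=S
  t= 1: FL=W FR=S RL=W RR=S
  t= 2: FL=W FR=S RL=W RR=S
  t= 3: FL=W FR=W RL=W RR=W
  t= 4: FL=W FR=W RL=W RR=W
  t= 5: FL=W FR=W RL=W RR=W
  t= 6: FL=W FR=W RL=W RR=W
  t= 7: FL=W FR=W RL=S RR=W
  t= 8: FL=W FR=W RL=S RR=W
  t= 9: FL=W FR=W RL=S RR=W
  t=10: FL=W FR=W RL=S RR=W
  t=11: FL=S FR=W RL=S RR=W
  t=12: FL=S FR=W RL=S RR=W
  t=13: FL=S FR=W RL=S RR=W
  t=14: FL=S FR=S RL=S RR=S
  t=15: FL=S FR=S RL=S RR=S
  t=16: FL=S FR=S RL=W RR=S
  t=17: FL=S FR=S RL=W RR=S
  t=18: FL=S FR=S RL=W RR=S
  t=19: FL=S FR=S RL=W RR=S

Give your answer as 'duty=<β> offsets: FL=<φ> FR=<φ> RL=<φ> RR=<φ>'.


duty=9 offsets: FL=9 FR=6 RL=13 RR=6

duty β = stance ticks per leg = 9
FL: stance ticks = 9; W→S at t=11 → φ=9
FR: stance ticks = 9; W→S at t=14 → φ=6
RL: stance ticks = 9; W→S at t=7 → φ=13
RR: stance ticks = 9; W→S at t=14 → φ=6


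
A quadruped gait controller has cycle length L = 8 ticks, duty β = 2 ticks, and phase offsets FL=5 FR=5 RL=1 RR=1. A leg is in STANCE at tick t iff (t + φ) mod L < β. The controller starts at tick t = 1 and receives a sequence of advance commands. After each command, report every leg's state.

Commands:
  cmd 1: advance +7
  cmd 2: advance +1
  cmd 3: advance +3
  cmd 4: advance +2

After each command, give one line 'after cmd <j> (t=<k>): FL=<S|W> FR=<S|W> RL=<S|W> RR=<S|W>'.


after cmd 1 (t=8): FL=W FR=W RL=S RR=S
after cmd 2 (t=9): FL=W FR=W RL=W RR=W
after cmd 3 (t=12): FL=S FR=S RL=W RR=W
after cmd 4 (t=14): FL=W FR=W RL=W RR=W

start t=1: FL=W FR=W RL=W RR=W
cmd 1: advance +7 → t=8, phase=(5,5,1,1) → FL=W FR=W RL=S RR=S
cmd 2: advance +1 → t=9, phase=(6,6,2,2) → FL=W FR=W RL=W RR=W
cmd 3: advance +3 → t=12, phase=(1,1,5,5) → FL=S FR=S RL=W RR=W
cmd 4: advance +2 → t=14, phase=(3,3,7,7) → FL=W FR=W RL=W RR=W


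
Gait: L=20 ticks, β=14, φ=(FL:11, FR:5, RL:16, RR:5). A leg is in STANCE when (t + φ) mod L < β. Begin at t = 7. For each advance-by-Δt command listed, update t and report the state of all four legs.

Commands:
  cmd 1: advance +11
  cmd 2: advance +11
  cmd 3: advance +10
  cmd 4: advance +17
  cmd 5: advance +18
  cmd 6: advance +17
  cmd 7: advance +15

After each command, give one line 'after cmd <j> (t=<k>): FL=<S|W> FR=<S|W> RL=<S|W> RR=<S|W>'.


start t=7: FL=W FR=S RL=S RR=S
cmd 1: advance +11 → t=18, phase=(9,3,14,3) → FL=S FR=S RL=W RR=S
cmd 2: advance +11 → t=29, phase=(0,14,5,14) → FL=S FR=W RL=S RR=W
cmd 3: advance +10 → t=39, phase=(10,4,15,4) → FL=S FR=S RL=W RR=S
cmd 4: advance +17 → t=56, phase=(7,1,12,1) → FL=S FR=S RL=S RR=S
cmd 5: advance +18 → t=74, phase=(5,19,10,19) → FL=S FR=W RL=S RR=W
cmd 6: advance +17 → t=91, phase=(2,16,7,16) → FL=S FR=W RL=S RR=W
cmd 7: advance +15 → t=106, phase=(17,11,2,11) → FL=W FR=S RL=S RR=S

after cmd 1 (t=18): FL=S FR=S RL=W RR=S
after cmd 2 (t=29): FL=S FR=W RL=S RR=W
after cmd 3 (t=39): FL=S FR=S RL=W RR=S
after cmd 4 (t=56): FL=S FR=S RL=S RR=S
after cmd 5 (t=74): FL=S FR=W RL=S RR=W
after cmd 6 (t=91): FL=S FR=W RL=S RR=W
after cmd 7 (t=106): FL=W FR=S RL=S RR=S


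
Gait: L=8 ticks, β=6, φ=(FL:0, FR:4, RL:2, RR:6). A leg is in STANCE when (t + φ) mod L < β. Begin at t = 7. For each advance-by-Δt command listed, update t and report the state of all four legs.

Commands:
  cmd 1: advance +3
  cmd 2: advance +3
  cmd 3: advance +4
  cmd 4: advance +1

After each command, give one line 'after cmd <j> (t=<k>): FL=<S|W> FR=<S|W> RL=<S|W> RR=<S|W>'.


start t=7: FL=W FR=S RL=S RR=S
cmd 1: advance +3 → t=10, phase=(2,6,4,0) → FL=S FR=W RL=S RR=S
cmd 2: advance +3 → t=13, phase=(5,1,7,3) → FL=S FR=S RL=W RR=S
cmd 3: advance +4 → t=17, phase=(1,5,3,7) → FL=S FR=S RL=S RR=W
cmd 4: advance +1 → t=18, phase=(2,6,4,0) → FL=S FR=W RL=S RR=S

after cmd 1 (t=10): FL=S FR=W RL=S RR=S
after cmd 2 (t=13): FL=S FR=S RL=W RR=S
after cmd 3 (t=17): FL=S FR=S RL=S RR=W
after cmd 4 (t=18): FL=S FR=W RL=S RR=S


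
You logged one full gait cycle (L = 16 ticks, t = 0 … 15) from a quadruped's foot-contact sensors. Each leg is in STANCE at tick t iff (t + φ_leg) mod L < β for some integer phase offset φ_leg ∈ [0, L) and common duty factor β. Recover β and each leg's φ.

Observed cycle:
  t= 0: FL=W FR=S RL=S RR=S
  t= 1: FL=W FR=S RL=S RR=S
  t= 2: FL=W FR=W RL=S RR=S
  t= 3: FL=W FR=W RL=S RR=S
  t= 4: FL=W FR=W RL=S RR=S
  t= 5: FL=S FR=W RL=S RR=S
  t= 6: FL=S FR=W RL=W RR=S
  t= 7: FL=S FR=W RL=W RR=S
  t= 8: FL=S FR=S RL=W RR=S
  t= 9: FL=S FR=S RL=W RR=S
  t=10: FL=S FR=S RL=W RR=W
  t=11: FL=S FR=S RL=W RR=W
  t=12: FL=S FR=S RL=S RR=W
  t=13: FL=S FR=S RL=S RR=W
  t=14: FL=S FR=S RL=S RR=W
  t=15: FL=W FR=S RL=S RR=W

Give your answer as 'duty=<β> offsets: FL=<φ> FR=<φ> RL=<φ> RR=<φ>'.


duty β = stance ticks per leg = 10
FL: stance ticks = 10; W→S at t=5 → φ=11
FR: stance ticks = 10; W→S at t=8 → φ=8
RL: stance ticks = 10; W→S at t=12 → φ=4
RR: stance ticks = 10; W→S at t=0 → φ=0

duty=10 offsets: FL=11 FR=8 RL=4 RR=0


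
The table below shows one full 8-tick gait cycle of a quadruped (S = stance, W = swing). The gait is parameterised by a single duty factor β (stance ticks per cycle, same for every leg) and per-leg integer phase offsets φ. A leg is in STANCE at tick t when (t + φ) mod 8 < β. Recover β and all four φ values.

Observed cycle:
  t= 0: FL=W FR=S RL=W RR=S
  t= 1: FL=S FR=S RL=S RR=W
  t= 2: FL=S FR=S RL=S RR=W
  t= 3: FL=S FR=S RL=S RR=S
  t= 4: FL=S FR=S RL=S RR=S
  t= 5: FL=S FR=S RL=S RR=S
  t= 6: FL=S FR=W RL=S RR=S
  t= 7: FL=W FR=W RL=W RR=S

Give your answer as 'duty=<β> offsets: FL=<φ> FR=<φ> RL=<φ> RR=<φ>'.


duty=6 offsets: FL=7 FR=0 RL=7 RR=5

duty β = stance ticks per leg = 6
FL: stance ticks = 6; W→S at t=1 → φ=7
FR: stance ticks = 6; W→S at t=0 → φ=0
RL: stance ticks = 6; W→S at t=1 → φ=7
RR: stance ticks = 6; W→S at t=3 → φ=5


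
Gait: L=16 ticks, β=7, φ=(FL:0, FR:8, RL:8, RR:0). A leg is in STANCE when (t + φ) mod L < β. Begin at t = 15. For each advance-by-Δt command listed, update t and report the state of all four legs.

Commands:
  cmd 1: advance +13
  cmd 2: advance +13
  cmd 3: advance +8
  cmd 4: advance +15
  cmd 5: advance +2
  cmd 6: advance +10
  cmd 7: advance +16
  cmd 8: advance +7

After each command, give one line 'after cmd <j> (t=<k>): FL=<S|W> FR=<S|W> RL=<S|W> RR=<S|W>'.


after cmd 1 (t=28): FL=W FR=S RL=S RR=W
after cmd 2 (t=41): FL=W FR=S RL=S RR=W
after cmd 3 (t=49): FL=S FR=W RL=W RR=S
after cmd 4 (t=64): FL=S FR=W RL=W RR=S
after cmd 5 (t=66): FL=S FR=W RL=W RR=S
after cmd 6 (t=76): FL=W FR=S RL=S RR=W
after cmd 7 (t=92): FL=W FR=S RL=S RR=W
after cmd 8 (t=99): FL=S FR=W RL=W RR=S

start t=15: FL=W FR=W RL=W RR=W
cmd 1: advance +13 → t=28, phase=(12,4,4,12) → FL=W FR=S RL=S RR=W
cmd 2: advance +13 → t=41, phase=(9,1,1,9) → FL=W FR=S RL=S RR=W
cmd 3: advance +8 → t=49, phase=(1,9,9,1) → FL=S FR=W RL=W RR=S
cmd 4: advance +15 → t=64, phase=(0,8,8,0) → FL=S FR=W RL=W RR=S
cmd 5: advance +2 → t=66, phase=(2,10,10,2) → FL=S FR=W RL=W RR=S
cmd 6: advance +10 → t=76, phase=(12,4,4,12) → FL=W FR=S RL=S RR=W
cmd 7: advance +16 → t=92, phase=(12,4,4,12) → FL=W FR=S RL=S RR=W
cmd 8: advance +7 → t=99, phase=(3,11,11,3) → FL=S FR=W RL=W RR=S


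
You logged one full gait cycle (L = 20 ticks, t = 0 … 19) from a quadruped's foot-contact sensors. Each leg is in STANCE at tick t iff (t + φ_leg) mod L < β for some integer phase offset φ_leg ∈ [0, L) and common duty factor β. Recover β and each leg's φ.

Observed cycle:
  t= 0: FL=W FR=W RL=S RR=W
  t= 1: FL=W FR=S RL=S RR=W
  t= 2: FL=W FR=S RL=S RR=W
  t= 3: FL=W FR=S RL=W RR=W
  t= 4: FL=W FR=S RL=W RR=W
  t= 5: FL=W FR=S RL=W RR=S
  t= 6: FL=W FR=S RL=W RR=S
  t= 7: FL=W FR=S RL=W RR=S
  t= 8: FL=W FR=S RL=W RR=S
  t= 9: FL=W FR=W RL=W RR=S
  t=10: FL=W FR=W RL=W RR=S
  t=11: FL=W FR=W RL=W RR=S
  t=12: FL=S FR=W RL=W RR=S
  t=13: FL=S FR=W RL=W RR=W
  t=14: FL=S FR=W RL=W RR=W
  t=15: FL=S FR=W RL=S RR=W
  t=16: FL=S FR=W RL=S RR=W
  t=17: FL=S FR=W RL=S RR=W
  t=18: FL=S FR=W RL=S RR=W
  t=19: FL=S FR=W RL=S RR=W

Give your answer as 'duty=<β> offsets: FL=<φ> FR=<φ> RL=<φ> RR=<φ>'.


duty β = stance ticks per leg = 8
FL: stance ticks = 8; W→S at t=12 → φ=8
FR: stance ticks = 8; W→S at t=1 → φ=19
RL: stance ticks = 8; W→S at t=15 → φ=5
RR: stance ticks = 8; W→S at t=5 → φ=15

duty=8 offsets: FL=8 FR=19 RL=5 RR=15


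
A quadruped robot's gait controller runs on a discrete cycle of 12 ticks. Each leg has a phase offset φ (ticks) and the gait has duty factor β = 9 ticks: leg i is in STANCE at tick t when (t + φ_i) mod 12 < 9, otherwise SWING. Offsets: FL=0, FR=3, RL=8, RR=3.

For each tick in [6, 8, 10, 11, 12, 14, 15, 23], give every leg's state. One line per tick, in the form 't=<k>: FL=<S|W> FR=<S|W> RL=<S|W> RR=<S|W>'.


t=6: phase=(6,9,2,9) vs β=9 → FL=S FR=W RL=S RR=W
t=8: phase=(8,11,4,11) vs β=9 → FL=S FR=W RL=S RR=W
t=10: phase=(10,1,6,1) vs β=9 → FL=W FR=S RL=S RR=S
t=11: phase=(11,2,7,2) vs β=9 → FL=W FR=S RL=S RR=S
t=12: phase=(0,3,8,3) vs β=9 → FL=S FR=S RL=S RR=S
t=14: phase=(2,5,10,5) vs β=9 → FL=S FR=S RL=W RR=S
t=15: phase=(3,6,11,6) vs β=9 → FL=S FR=S RL=W RR=S
t=23: phase=(11,2,7,2) vs β=9 → FL=W FR=S RL=S RR=S

t=6: FL=S FR=W RL=S RR=W
t=8: FL=S FR=W RL=S RR=W
t=10: FL=W FR=S RL=S RR=S
t=11: FL=W FR=S RL=S RR=S
t=12: FL=S FR=S RL=S RR=S
t=14: FL=S FR=S RL=W RR=S
t=15: FL=S FR=S RL=W RR=S
t=23: FL=W FR=S RL=S RR=S


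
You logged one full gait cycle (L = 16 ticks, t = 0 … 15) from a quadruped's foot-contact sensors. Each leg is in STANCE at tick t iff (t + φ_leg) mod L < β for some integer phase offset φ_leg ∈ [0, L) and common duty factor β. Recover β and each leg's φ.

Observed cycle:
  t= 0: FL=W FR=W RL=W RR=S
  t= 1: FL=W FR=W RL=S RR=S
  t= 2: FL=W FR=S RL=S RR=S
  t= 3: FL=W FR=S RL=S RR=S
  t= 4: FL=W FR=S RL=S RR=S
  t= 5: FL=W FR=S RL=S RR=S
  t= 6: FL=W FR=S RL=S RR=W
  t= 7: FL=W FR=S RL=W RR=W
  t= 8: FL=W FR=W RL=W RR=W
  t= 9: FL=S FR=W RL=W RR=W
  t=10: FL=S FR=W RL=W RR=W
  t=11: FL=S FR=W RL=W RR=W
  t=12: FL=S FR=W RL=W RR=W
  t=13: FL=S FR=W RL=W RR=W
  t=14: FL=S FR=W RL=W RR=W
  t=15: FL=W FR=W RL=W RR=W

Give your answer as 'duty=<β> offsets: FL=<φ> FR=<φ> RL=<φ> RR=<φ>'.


duty β = stance ticks per leg = 6
FL: stance ticks = 6; W→S at t=9 → φ=7
FR: stance ticks = 6; W→S at t=2 → φ=14
RL: stance ticks = 6; W→S at t=1 → φ=15
RR: stance ticks = 6; W→S at t=0 → φ=0

duty=6 offsets: FL=7 FR=14 RL=15 RR=0


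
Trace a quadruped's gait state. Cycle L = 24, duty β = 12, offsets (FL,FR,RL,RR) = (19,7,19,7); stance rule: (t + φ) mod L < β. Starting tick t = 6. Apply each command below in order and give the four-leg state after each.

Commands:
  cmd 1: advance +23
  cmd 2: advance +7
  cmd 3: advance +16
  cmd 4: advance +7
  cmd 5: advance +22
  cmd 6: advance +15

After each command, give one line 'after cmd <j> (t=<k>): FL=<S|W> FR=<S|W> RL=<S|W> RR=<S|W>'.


start t=6: FL=S FR=W RL=S RR=W
cmd 1: advance +23 → t=29, phase=(0,12,0,12) → FL=S FR=W RL=S RR=W
cmd 2: advance +7 → t=36, phase=(7,19,7,19) → FL=S FR=W RL=S RR=W
cmd 3: advance +16 → t=52, phase=(23,11,23,11) → FL=W FR=S RL=W RR=S
cmd 4: advance +7 → t=59, phase=(6,18,6,18) → FL=S FR=W RL=S RR=W
cmd 5: advance +22 → t=81, phase=(4,16,4,16) → FL=S FR=W RL=S RR=W
cmd 6: advance +15 → t=96, phase=(19,7,19,7) → FL=W FR=S RL=W RR=S

after cmd 1 (t=29): FL=S FR=W RL=S RR=W
after cmd 2 (t=36): FL=S FR=W RL=S RR=W
after cmd 3 (t=52): FL=W FR=S RL=W RR=S
after cmd 4 (t=59): FL=S FR=W RL=S RR=W
after cmd 5 (t=81): FL=S FR=W RL=S RR=W
after cmd 6 (t=96): FL=W FR=S RL=W RR=S


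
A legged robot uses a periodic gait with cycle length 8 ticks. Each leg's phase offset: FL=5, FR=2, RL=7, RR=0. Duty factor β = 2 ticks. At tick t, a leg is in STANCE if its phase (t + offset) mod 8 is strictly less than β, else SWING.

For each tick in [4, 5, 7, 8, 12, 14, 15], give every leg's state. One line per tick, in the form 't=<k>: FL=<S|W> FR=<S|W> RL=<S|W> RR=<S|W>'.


t=4: FL=S FR=W RL=W RR=W
t=5: FL=W FR=W RL=W RR=W
t=7: FL=W FR=S RL=W RR=W
t=8: FL=W FR=W RL=W RR=S
t=12: FL=S FR=W RL=W RR=W
t=14: FL=W FR=S RL=W RR=W
t=15: FL=W FR=S RL=W RR=W

t=4: phase=(1,6,3,4) vs β=2 → FL=S FR=W RL=W RR=W
t=5: phase=(2,7,4,5) vs β=2 → FL=W FR=W RL=W RR=W
t=7: phase=(4,1,6,7) vs β=2 → FL=W FR=S RL=W RR=W
t=8: phase=(5,2,7,0) vs β=2 → FL=W FR=W RL=W RR=S
t=12: phase=(1,6,3,4) vs β=2 → FL=S FR=W RL=W RR=W
t=14: phase=(3,0,5,6) vs β=2 → FL=W FR=S RL=W RR=W
t=15: phase=(4,1,6,7) vs β=2 → FL=W FR=S RL=W RR=W


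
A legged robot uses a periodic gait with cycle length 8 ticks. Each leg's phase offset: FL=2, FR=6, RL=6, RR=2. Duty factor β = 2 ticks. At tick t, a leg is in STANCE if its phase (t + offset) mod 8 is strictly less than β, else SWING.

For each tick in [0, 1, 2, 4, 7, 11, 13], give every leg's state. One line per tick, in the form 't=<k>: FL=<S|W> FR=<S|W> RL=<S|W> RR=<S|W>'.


t=0: phase=(2,6,6,2) vs β=2 → FL=W FR=W RL=W RR=W
t=1: phase=(3,7,7,3) vs β=2 → FL=W FR=W RL=W RR=W
t=2: phase=(4,0,0,4) vs β=2 → FL=W FR=S RL=S RR=W
t=4: phase=(6,2,2,6) vs β=2 → FL=W FR=W RL=W RR=W
t=7: phase=(1,5,5,1) vs β=2 → FL=S FR=W RL=W RR=S
t=11: phase=(5,1,1,5) vs β=2 → FL=W FR=S RL=S RR=W
t=13: phase=(7,3,3,7) vs β=2 → FL=W FR=W RL=W RR=W

t=0: FL=W FR=W RL=W RR=W
t=1: FL=W FR=W RL=W RR=W
t=2: FL=W FR=S RL=S RR=W
t=4: FL=W FR=W RL=W RR=W
t=7: FL=S FR=W RL=W RR=S
t=11: FL=W FR=S RL=S RR=W
t=13: FL=W FR=W RL=W RR=W


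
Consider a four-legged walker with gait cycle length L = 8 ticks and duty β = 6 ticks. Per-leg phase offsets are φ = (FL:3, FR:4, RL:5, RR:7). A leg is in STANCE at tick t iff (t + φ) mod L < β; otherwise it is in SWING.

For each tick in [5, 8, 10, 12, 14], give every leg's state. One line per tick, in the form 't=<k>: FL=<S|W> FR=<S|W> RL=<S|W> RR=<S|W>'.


t=5: FL=S FR=S RL=S RR=S
t=8: FL=S FR=S RL=S RR=W
t=10: FL=S FR=W RL=W RR=S
t=12: FL=W FR=S RL=S RR=S
t=14: FL=S FR=S RL=S RR=S

t=5: phase=(0,1,2,4) vs β=6 → FL=S FR=S RL=S RR=S
t=8: phase=(3,4,5,7) vs β=6 → FL=S FR=S RL=S RR=W
t=10: phase=(5,6,7,1) vs β=6 → FL=S FR=W RL=W RR=S
t=12: phase=(7,0,1,3) vs β=6 → FL=W FR=S RL=S RR=S
t=14: phase=(1,2,3,5) vs β=6 → FL=S FR=S RL=S RR=S


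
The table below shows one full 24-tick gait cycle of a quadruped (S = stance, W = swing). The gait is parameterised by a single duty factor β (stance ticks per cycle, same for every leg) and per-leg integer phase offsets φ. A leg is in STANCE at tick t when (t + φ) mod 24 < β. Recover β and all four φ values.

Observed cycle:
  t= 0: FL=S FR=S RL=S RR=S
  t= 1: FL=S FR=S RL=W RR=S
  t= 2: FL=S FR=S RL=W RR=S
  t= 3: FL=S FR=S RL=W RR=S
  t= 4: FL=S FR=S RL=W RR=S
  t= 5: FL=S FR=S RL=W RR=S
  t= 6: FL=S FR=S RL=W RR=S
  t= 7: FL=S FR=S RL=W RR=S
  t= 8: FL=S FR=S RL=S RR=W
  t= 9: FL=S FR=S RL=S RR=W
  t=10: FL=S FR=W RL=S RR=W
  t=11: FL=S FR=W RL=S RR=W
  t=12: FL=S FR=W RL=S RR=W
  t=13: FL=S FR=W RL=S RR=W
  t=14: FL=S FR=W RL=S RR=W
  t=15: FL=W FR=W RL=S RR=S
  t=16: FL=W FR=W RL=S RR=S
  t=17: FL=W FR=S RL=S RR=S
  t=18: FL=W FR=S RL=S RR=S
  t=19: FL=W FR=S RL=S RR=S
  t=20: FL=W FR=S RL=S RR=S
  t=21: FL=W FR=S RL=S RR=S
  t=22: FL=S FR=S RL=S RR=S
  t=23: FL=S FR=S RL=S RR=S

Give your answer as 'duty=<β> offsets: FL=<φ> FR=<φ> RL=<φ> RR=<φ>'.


duty=17 offsets: FL=2 FR=7 RL=16 RR=9

duty β = stance ticks per leg = 17
FL: stance ticks = 17; W→S at t=22 → φ=2
FR: stance ticks = 17; W→S at t=17 → φ=7
RL: stance ticks = 17; W→S at t=8 → φ=16
RR: stance ticks = 17; W→S at t=15 → φ=9


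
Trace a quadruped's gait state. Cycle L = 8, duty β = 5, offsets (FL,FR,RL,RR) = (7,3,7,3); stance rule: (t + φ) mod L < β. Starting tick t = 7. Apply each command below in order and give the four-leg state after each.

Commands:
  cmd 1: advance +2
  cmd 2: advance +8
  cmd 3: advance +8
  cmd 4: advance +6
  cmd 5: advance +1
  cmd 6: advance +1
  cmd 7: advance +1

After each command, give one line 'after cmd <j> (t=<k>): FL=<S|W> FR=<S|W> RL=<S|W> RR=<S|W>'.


after cmd 1 (t=9): FL=S FR=S RL=S RR=S
after cmd 2 (t=17): FL=S FR=S RL=S RR=S
after cmd 3 (t=25): FL=S FR=S RL=S RR=S
after cmd 4 (t=31): FL=W FR=S RL=W RR=S
after cmd 5 (t=32): FL=W FR=S RL=W RR=S
after cmd 6 (t=33): FL=S FR=S RL=S RR=S
after cmd 7 (t=34): FL=S FR=W RL=S RR=W

start t=7: FL=W FR=S RL=W RR=S
cmd 1: advance +2 → t=9, phase=(0,4,0,4) → FL=S FR=S RL=S RR=S
cmd 2: advance +8 → t=17, phase=(0,4,0,4) → FL=S FR=S RL=S RR=S
cmd 3: advance +8 → t=25, phase=(0,4,0,4) → FL=S FR=S RL=S RR=S
cmd 4: advance +6 → t=31, phase=(6,2,6,2) → FL=W FR=S RL=W RR=S
cmd 5: advance +1 → t=32, phase=(7,3,7,3) → FL=W FR=S RL=W RR=S
cmd 6: advance +1 → t=33, phase=(0,4,0,4) → FL=S FR=S RL=S RR=S
cmd 7: advance +1 → t=34, phase=(1,5,1,5) → FL=S FR=W RL=S RR=W


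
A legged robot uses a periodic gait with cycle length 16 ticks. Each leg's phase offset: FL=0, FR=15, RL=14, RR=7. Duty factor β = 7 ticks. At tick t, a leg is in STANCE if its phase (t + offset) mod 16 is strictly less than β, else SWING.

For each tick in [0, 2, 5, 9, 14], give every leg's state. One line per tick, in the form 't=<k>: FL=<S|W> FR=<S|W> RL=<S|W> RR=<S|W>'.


t=0: phase=(0,15,14,7) vs β=7 → FL=S FR=W RL=W RR=W
t=2: phase=(2,1,0,9) vs β=7 → FL=S FR=S RL=S RR=W
t=5: phase=(5,4,3,12) vs β=7 → FL=S FR=S RL=S RR=W
t=9: phase=(9,8,7,0) vs β=7 → FL=W FR=W RL=W RR=S
t=14: phase=(14,13,12,5) vs β=7 → FL=W FR=W RL=W RR=S

t=0: FL=S FR=W RL=W RR=W
t=2: FL=S FR=S RL=S RR=W
t=5: FL=S FR=S RL=S RR=W
t=9: FL=W FR=W RL=W RR=S
t=14: FL=W FR=W RL=W RR=S


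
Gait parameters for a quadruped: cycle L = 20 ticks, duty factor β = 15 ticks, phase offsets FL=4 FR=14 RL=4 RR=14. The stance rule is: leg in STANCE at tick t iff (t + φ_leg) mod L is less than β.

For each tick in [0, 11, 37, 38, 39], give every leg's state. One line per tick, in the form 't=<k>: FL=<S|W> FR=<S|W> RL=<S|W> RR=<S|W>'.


t=0: phase=(4,14,4,14) vs β=15 → FL=S FR=S RL=S RR=S
t=11: phase=(15,5,15,5) vs β=15 → FL=W FR=S RL=W RR=S
t=37: phase=(1,11,1,11) vs β=15 → FL=S FR=S RL=S RR=S
t=38: phase=(2,12,2,12) vs β=15 → FL=S FR=S RL=S RR=S
t=39: phase=(3,13,3,13) vs β=15 → FL=S FR=S RL=S RR=S

t=0: FL=S FR=S RL=S RR=S
t=11: FL=W FR=S RL=W RR=S
t=37: FL=S FR=S RL=S RR=S
t=38: FL=S FR=S RL=S RR=S
t=39: FL=S FR=S RL=S RR=S


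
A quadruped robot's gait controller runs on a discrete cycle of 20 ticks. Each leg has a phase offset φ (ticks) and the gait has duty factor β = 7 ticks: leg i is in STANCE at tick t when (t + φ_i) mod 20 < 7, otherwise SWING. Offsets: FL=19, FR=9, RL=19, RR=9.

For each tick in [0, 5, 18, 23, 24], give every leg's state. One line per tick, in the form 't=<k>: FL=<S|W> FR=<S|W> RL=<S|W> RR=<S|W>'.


t=0: phase=(19,9,19,9) vs β=7 → FL=W FR=W RL=W RR=W
t=5: phase=(4,14,4,14) vs β=7 → FL=S FR=W RL=S RR=W
t=18: phase=(17,7,17,7) vs β=7 → FL=W FR=W RL=W RR=W
t=23: phase=(2,12,2,12) vs β=7 → FL=S FR=W RL=S RR=W
t=24: phase=(3,13,3,13) vs β=7 → FL=S FR=W RL=S RR=W

t=0: FL=W FR=W RL=W RR=W
t=5: FL=S FR=W RL=S RR=W
t=18: FL=W FR=W RL=W RR=W
t=23: FL=S FR=W RL=S RR=W
t=24: FL=S FR=W RL=S RR=W


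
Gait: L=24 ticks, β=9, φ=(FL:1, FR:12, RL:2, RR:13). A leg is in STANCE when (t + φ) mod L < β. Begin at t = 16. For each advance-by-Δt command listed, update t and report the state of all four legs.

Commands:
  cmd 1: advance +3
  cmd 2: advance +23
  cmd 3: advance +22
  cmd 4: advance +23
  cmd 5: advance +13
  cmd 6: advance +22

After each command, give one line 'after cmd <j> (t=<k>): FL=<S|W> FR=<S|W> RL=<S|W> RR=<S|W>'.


start t=16: FL=W FR=S RL=W RR=S
cmd 1: advance +3 → t=19, phase=(20,7,21,8) → FL=W FR=S RL=W RR=S
cmd 2: advance +23 → t=42, phase=(19,6,20,7) → FL=W FR=S RL=W RR=S
cmd 3: advance +22 → t=64, phase=(17,4,18,5) → FL=W FR=S RL=W RR=S
cmd 4: advance +23 → t=87, phase=(16,3,17,4) → FL=W FR=S RL=W RR=S
cmd 5: advance +13 → t=100, phase=(5,16,6,17) → FL=S FR=W RL=S RR=W
cmd 6: advance +22 → t=122, phase=(3,14,4,15) → FL=S FR=W RL=S RR=W

after cmd 1 (t=19): FL=W FR=S RL=W RR=S
after cmd 2 (t=42): FL=W FR=S RL=W RR=S
after cmd 3 (t=64): FL=W FR=S RL=W RR=S
after cmd 4 (t=87): FL=W FR=S RL=W RR=S
after cmd 5 (t=100): FL=S FR=W RL=S RR=W
after cmd 6 (t=122): FL=S FR=W RL=S RR=W


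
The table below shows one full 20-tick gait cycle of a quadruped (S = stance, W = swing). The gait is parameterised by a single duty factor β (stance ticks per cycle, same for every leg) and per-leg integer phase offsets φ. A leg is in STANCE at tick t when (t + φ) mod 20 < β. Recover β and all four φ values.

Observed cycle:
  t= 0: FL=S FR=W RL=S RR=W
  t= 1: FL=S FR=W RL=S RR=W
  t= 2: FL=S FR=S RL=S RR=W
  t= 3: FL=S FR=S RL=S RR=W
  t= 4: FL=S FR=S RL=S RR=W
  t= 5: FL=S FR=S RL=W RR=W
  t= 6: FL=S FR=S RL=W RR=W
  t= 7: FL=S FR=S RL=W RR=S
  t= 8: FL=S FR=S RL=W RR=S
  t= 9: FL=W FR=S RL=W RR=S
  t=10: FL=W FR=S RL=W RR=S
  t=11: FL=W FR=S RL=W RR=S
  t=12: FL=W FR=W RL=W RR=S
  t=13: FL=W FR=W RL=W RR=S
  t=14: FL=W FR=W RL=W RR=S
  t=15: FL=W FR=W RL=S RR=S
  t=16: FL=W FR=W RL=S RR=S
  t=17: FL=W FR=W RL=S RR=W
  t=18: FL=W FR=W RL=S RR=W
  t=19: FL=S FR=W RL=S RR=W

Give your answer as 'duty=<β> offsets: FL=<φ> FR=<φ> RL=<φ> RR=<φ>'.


duty β = stance ticks per leg = 10
FL: stance ticks = 10; W→S at t=19 → φ=1
FR: stance ticks = 10; W→S at t=2 → φ=18
RL: stance ticks = 10; W→S at t=15 → φ=5
RR: stance ticks = 10; W→S at t=7 → φ=13

duty=10 offsets: FL=1 FR=18 RL=5 RR=13


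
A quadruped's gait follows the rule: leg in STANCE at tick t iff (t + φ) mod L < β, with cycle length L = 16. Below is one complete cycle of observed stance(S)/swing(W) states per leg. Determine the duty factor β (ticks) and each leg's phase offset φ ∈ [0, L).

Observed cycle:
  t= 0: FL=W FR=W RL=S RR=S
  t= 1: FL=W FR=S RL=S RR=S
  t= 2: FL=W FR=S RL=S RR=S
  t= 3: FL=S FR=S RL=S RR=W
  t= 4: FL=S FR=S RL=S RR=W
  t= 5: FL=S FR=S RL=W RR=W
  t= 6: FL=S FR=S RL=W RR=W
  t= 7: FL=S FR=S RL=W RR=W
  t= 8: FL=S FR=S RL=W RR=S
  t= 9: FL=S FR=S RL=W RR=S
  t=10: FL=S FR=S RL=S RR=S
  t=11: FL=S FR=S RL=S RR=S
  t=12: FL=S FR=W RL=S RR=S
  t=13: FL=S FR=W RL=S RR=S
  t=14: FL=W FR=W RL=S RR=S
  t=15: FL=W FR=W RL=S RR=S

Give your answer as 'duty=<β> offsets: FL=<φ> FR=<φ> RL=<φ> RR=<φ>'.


duty β = stance ticks per leg = 11
FL: stance ticks = 11; W→S at t=3 → φ=13
FR: stance ticks = 11; W→S at t=1 → φ=15
RL: stance ticks = 11; W→S at t=10 → φ=6
RR: stance ticks = 11; W→S at t=8 → φ=8

duty=11 offsets: FL=13 FR=15 RL=6 RR=8


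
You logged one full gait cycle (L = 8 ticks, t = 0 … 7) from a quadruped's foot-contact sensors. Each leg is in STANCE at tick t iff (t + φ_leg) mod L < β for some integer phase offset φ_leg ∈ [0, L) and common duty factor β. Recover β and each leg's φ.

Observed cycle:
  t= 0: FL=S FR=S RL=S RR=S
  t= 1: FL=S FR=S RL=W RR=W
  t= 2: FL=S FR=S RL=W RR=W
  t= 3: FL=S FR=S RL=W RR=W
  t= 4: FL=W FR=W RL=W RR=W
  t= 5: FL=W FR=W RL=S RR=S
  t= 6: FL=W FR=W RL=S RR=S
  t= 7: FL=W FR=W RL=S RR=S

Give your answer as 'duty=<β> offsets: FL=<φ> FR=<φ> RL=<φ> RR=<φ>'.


duty β = stance ticks per leg = 4
FL: stance ticks = 4; W→S at t=0 → φ=0
FR: stance ticks = 4; W→S at t=0 → φ=0
RL: stance ticks = 4; W→S at t=5 → φ=3
RR: stance ticks = 4; W→S at t=5 → φ=3

duty=4 offsets: FL=0 FR=0 RL=3 RR=3
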